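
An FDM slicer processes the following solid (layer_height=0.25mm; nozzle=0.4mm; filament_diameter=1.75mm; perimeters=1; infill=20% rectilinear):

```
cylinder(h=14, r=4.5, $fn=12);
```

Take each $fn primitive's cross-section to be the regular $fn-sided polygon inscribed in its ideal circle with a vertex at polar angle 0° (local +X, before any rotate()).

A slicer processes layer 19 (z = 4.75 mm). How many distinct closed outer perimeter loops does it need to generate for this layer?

1

At z = 4.75 mm: the r=4.5 cylinder contributes a regular 12-gon of circumradius 4.5. The result has 1 disconnected region.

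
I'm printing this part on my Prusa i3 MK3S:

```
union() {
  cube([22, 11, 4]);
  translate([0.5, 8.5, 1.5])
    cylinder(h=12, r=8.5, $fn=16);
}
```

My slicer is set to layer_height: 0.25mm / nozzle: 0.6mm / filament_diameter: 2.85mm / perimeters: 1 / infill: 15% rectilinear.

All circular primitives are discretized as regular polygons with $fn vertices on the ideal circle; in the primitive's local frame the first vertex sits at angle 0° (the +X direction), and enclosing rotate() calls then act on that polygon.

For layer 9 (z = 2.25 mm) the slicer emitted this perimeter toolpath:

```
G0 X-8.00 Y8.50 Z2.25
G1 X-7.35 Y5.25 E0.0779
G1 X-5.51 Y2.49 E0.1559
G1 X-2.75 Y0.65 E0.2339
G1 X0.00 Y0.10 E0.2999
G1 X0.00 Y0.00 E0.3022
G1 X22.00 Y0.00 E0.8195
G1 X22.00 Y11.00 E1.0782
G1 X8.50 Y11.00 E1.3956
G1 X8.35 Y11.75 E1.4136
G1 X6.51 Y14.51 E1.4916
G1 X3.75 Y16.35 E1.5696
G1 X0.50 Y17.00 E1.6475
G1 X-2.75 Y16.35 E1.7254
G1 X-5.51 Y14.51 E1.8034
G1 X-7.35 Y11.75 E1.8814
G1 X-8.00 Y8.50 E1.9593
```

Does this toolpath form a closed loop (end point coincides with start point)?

yes

Start point (G0): (-8.00, 8.50). End point (last G1): the path returns to the start — closed.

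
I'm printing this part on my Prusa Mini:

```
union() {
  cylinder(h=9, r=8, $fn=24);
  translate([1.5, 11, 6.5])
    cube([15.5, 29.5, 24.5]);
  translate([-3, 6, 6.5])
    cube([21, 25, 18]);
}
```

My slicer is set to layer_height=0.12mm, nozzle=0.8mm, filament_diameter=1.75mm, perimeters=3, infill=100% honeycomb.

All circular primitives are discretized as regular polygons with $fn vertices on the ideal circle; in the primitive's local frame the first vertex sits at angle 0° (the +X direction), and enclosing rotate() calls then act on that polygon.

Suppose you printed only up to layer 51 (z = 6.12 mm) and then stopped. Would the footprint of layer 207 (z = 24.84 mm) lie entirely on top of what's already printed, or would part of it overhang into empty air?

part overhangs

Compare the two slices. At z = 6.12: the r=8 cylinder gives a regular 24-gon of circumradius 8 (constant along its height) (area = (24/2)·8.000²·sin(360°/24) = 198.77 mm²); the cube at (1.5, 11) is not intersected at this z (z outside [6.5, 31]); the cube at (-3, 6) does not reach this height (z outside [6.5, 24.5]); Merging all regions: only the r=8 cylinder is present, so the union is just that shape — area = 198.77 mm². At z = 24.84: the cylinder is absent (z outside [0, 9]); the cube at (1.5, 11) (footprint 15.5×29.5) is included at this height (area 457.25 mm²); the cube at (-3, 6) does not reach this height (z outside [6.5, 24.5]); Taking the union: only the 15.5×29.5 cube at (1.5, 11) is present, so the union is just that shape — area = 457.25 mm². Checking containment: at z = 24.84 the cross-section extends beyond the z = 6.12 cross-section by about 457.25 mm².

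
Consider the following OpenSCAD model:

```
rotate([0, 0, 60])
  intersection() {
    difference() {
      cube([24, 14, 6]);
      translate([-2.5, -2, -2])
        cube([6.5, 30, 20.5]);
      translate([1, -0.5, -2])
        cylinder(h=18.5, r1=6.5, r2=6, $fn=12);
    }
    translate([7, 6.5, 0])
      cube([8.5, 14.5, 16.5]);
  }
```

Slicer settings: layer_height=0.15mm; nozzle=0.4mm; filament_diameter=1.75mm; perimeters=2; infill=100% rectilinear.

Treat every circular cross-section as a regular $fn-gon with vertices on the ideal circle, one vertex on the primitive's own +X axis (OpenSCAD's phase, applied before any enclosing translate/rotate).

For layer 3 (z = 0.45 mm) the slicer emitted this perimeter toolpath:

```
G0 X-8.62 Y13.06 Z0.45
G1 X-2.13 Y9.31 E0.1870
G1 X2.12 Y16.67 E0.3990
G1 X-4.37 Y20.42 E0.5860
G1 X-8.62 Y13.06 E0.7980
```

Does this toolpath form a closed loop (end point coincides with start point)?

yes

Start point (G0): (-8.62, 13.06). End point (last G1): the path returns to the start — closed.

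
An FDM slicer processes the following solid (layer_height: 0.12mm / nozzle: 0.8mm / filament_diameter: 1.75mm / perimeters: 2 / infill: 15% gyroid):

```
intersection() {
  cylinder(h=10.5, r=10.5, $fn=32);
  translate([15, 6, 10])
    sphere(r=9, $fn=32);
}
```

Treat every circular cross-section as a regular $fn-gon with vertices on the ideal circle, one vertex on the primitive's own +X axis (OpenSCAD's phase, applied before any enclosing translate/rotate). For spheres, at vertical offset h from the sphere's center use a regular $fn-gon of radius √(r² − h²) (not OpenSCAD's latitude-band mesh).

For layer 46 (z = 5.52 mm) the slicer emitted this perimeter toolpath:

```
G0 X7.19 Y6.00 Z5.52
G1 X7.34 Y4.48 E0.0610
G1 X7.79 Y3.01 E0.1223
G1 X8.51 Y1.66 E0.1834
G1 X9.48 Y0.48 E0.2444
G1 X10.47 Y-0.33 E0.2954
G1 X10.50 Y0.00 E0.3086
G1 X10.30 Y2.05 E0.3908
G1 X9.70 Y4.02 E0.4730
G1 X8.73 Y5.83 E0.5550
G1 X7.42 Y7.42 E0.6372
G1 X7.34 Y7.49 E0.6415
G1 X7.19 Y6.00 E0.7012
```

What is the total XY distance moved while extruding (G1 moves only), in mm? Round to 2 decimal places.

17.57 mm

Sum the Euclidean lengths of each G1 segment: total = 17.57 mm.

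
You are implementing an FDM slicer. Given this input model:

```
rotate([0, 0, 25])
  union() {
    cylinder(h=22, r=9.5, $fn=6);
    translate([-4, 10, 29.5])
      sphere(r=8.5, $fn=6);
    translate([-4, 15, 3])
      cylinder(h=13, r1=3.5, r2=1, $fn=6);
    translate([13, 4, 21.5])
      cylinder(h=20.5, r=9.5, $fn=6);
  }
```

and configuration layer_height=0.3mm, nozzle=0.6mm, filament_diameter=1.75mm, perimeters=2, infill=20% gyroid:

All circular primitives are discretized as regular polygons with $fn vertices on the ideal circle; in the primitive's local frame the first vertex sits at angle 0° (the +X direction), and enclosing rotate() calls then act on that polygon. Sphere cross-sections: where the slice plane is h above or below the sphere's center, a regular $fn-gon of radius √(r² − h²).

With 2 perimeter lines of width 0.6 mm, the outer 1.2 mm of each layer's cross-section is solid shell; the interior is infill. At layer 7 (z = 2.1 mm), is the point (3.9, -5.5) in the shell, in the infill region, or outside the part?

infill

At z = 2.1 mm: the cylinder: section is a regular 6-gon, circumradius r=9.5; the sphere at (-4, 10) does not reach this height (|z−center|=27.400 > r=8.5); the cone at (-4, 15) does not reach this height (z outside [3, 16]); the cylinder at (13, 4) is not intersected at this z (z outside [21.5, 42]); Combining (union): only the r=9.5 cylinder is present, so the union is just that shape — 1 connected region; (rotated 25° about Z; rotation is an isometry so areas/perimeters/island counts are preserved). Overall, the cross-section is a single solid region. Undo the 25° rotation: the query point maps to (1.210, -6.633) in the un-rotated model frame. The nearest boundary edge runs (-4.75, -8.23)→(4.75, -8.23); distance from the point to it = 1.59 mm. The point is inside the cross-section and 1.59 mm from the nearest boundary — more than the 1.2 mm shell width (2 × 0.6), so it's in the infill interior.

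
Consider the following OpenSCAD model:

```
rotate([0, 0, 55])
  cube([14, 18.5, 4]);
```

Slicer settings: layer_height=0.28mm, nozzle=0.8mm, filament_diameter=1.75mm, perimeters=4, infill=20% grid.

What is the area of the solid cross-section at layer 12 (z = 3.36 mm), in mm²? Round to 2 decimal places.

At z = 3.36 mm: the cube (footprint 14×18.5) is included at this height (area 259.00 mm²); (rotated 55° about Z; rotation is an isometry so areas/perimeters/island counts are preserved). Overall, the cross-section is a single solid region. Net area = 259.00 mm².

259.00 mm²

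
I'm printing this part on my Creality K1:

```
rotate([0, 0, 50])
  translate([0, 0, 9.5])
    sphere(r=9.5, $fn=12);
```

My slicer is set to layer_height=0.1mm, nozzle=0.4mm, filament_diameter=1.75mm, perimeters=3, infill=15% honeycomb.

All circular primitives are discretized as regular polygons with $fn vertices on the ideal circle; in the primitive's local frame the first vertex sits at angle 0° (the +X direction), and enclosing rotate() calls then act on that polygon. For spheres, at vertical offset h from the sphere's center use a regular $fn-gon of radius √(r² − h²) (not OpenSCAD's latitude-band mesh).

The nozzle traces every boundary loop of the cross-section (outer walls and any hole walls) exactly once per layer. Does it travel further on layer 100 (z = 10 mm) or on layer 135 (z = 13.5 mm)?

layer 100 (z = 10 mm)

Layer 100 (z = 10): the r=9.5 sphere contributes a regular 12-gon of circumradius √(9.5²−0.5²) = 9.487 (perimeter = 2·12·9.487·sin(180°/12) = 58.93 mm); (rotated 50° about Z; rotation is an isometry so areas/perimeters/island counts are preserved). So its perimeter = 58.93 mm. Layer 135 (z = 13.5): the r=9.5 sphere slices to a regular 12-gon of circumradius 8.617 (√(r²−h²) with h=4 from center) (perimeter = 2·12·8.617·sin(180°/12) = 53.52 mm); (rotated 50° about Z; rotation is an isometry so areas/perimeters/island counts are preserved). So its perimeter = 53.52 mm. Layer 100 is larger (58.93 vs 53.52 mm).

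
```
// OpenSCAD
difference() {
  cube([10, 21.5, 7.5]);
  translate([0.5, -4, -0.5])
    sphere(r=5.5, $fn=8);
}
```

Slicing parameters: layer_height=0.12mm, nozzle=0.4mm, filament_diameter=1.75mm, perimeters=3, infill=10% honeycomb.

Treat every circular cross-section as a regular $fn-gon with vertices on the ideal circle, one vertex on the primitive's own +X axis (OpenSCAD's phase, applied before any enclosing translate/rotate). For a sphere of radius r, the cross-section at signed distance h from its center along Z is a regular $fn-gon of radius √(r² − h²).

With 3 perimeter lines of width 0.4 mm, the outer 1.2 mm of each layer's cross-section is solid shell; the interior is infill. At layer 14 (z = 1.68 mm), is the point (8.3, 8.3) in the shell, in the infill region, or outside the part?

At z = 1.68 mm: the cube is present — its section is the full 10×21.5 rectangle; the sphere at (0.5, -4): section is a regular 8-gon, circumradius = √(r²−h²) = √(5.5²−2.18²) = 5.050; Taking the first minus the rest: starting from the 10×21.5 cube, the r=5.5 sphere at (0.5, -4) partially overlaps it — only the 1.80 mm² overlap (of its 72.12 mm²) is removed, clipping the outline — 1 connected region. Overall, the cross-section is a single solid region. The nearest boundary edge runs (10.00, 21.50)→(10.00, 0.00); distance from the point to it = 1.70 mm. The point is inside the cross-section and 1.70 mm from the nearest boundary — more than the 1.2 mm shell width (3 × 0.4), so it's in the infill interior.

infill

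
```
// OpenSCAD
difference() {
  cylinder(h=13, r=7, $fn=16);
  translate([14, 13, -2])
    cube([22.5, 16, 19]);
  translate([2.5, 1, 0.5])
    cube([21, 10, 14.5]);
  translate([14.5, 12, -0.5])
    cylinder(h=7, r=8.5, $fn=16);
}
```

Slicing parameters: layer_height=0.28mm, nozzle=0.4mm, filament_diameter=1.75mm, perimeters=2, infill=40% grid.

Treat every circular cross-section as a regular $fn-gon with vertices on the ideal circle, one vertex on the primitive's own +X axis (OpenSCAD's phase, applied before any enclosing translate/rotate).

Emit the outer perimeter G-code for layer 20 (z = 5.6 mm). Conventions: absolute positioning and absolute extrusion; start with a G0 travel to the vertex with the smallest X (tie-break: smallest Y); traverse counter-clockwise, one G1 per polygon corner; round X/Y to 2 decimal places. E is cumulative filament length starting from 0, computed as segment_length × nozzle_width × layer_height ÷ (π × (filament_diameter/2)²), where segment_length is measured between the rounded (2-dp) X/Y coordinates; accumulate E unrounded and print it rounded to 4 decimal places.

G0 X-7.00 Y0.00 Z5.60
G1 X-6.47 Y-2.68 E0.1272
G1 X-4.95 Y-4.95 E0.2544
G1 X-2.68 Y-6.47 E0.3816
G1 X0.00 Y-7.00 E0.5088
G1 X2.68 Y-6.47 E0.6360
G1 X4.95 Y-4.95 E0.7633
G1 X6.47 Y-2.68 E0.8905
G1 X7.00 Y0.00 E1.0177
G1 X6.80 Y1.00 E1.0652
G1 X2.50 Y1.00 E1.2654
G1 X2.50 Y6.50 E1.5215
G1 X0.00 Y7.00 E1.6402
G1 X-2.68 Y6.47 E1.7674
G1 X-4.95 Y4.95 E1.8946
G1 X-6.47 Y2.68 E2.0218
G1 X-7.00 Y0.00 E2.1490

At z = 5.6 mm: the cylinder: section is a regular 16-gon, circumradius r=7; the cube at (14, 13) (footprint 22.5×16) is included at this height; the cube at (2.5, 1) is present — its section is the full 21×10 rectangle; the r=8.5 cylinder at (14.5, 12) contributes a regular 16-gon of circumradius 8.5; After the difference (first − rest): starting from the r=7 cylinder, the 22.5×16 cube at (14, 13) misses the remaining region (no effect); the 21×10 cube at (2.5, 1) partially overlaps it — only the 16.22 mm² overlap (of its 210.00 mm²) is removed, clipping the outline; the r=8.5 cylinder at (14.5, 12) misses the remaining region (no effect) — 1 connected region. The outline is a single polygon with 16 vertices. Extrusion per mm of travel: 0.4 × 0.28 / (π × 0.875²) = 0.046564. Accumulating E over each segment gives final E = 2.1490.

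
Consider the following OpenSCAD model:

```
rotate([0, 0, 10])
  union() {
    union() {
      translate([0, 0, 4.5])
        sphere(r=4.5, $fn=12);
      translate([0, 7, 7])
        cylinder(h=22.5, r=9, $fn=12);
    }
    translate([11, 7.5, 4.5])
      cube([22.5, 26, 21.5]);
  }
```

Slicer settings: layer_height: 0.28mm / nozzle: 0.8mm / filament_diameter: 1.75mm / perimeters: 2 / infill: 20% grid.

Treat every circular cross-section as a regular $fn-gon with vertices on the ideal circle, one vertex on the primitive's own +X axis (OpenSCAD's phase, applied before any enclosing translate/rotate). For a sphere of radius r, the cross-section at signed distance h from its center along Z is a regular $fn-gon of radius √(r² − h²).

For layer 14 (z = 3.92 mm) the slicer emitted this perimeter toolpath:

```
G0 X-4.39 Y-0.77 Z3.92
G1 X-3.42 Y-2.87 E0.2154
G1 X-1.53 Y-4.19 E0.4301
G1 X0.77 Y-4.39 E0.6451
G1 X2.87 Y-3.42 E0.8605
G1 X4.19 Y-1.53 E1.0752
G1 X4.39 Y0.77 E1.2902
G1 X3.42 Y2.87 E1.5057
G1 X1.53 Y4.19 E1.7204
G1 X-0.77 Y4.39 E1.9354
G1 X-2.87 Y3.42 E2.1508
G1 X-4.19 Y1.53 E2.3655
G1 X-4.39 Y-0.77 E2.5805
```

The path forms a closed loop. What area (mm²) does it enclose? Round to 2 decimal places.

Apply the shoelace formula to the sequence of (X, Y) vertices; enclosed area = 59.70 mm².

59.70 mm²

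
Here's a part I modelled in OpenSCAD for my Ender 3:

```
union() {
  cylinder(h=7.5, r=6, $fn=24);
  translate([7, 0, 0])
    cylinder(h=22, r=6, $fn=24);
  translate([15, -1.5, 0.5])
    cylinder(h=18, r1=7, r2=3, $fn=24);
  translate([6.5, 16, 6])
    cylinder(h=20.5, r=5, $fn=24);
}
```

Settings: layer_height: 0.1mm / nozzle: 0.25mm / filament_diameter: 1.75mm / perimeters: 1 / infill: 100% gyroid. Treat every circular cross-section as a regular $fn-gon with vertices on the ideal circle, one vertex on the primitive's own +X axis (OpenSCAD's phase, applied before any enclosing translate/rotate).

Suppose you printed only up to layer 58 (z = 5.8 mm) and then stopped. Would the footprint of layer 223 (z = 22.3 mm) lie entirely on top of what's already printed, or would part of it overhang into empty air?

Compare the two slices. At z = 5.8: the r=6 cylinder gives a regular 24-gon of circumradius 6 (constant along its height) (area = (24/2)·6.000²·sin(360°/24) = 111.81 mm²); the r=6 cylinder at (7, 0) gives a regular 24-gon of circumradius 6 (constant along its height) (area = (24/2)·6.000²·sin(360°/24) = 111.81 mm²); the cone at (15, -1.5): at t=0.294 of its height the radius interpolates to r₁+(r₂−r₁)t = 5.822, giving a regular 24-gon of that circumradius (area = (24/2)·5.822²·sin(360°/24) = 105.28 mm²); the cylinder at (6.5, 16) is not intersected at this z (z outside [6, 26.5]); Combining (union): the regions partially overlap — summed areas 328.90 mm² minus the doubly-counted overlap 54.51 mm² gives 274.39 mm² — area = 274.39 mm². At z = 22.3: the cylinder is not intersected at this z (z outside [0, 7.5]); the cylinder at (7, 0) does not reach this height (z outside [0, 22]); the cone at (15, -1.5) does not reach this height (z outside [0.5, 18.5]); the r=5 cylinder at (6.5, 16) gives a regular 24-gon of circumradius 5 (constant along its height) (area = (24/2)·5.000²·sin(360°/24) = 77.65 mm²); Taking the union: only the r=5 cylinder at (6.5, 16) is present, so the union is just that shape — area = 77.65 mm². Checking containment: at z = 22.3 the cross-section extends beyond the z = 5.8 cross-section by about 77.65 mm².

part overhangs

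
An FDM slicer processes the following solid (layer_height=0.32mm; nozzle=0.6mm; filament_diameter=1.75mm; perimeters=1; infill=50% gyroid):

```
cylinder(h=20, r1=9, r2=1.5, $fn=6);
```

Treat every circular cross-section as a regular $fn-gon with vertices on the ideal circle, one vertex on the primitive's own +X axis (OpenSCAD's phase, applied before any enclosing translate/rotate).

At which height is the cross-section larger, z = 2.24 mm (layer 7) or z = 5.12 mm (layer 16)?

layer 7 (z = 2.24 mm)

Layer 7 (z = 2.24): the cone (r1=9→r2=1.5) has section circumradius 8.160 here — a regular 6-gon (area = (6/2)·8.160²·sin(360°/6) = 172.99 mm²). So its area = 172.99 mm². Layer 16 (z = 5.12): the cone: at t=0.256 of its height the radius interpolates to r₁+(r₂−r₁)t = 7.080, giving a regular 6-gon of that circumradius (area = (6/2)·7.080²·sin(360°/6) = 130.23 mm²). So its area = 130.23 mm². Layer 7 is larger (172.99 vs 130.23 mm²).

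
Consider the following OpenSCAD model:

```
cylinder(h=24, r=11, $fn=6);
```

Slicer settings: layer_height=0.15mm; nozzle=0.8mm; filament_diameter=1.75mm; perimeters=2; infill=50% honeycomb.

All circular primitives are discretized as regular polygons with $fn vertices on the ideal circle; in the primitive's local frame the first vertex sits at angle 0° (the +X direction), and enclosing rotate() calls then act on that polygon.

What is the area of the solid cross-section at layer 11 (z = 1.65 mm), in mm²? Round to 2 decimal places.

314.37 mm²

At z = 1.65 mm: the r=11 cylinder gives a regular 6-gon of circumradius 11 (constant along its height) (area = (6/2)·11.000²·sin(360°/6) = 314.37 mm²). Overall, the cross-section is a single solid region. Net area = 314.37 mm².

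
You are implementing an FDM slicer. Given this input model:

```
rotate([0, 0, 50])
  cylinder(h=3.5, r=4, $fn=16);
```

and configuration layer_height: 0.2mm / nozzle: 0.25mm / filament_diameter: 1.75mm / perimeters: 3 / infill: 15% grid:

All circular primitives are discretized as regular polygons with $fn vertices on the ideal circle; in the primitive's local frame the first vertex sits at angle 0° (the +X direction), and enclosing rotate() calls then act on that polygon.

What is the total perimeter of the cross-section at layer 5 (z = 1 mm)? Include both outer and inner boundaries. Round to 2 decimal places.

24.97 mm

At z = 1 mm: the r=4 cylinder gives a regular 16-gon of circumradius 4 (constant along its height) (perimeter = 2·16·4.000·sin(180°/16) = 24.97 mm); (rotated 50° about Z; rotation is an isometry so areas/perimeters/island counts are preserved). Overall, the cross-section is a single solid region. Total boundary length (outer) = 24.97 mm.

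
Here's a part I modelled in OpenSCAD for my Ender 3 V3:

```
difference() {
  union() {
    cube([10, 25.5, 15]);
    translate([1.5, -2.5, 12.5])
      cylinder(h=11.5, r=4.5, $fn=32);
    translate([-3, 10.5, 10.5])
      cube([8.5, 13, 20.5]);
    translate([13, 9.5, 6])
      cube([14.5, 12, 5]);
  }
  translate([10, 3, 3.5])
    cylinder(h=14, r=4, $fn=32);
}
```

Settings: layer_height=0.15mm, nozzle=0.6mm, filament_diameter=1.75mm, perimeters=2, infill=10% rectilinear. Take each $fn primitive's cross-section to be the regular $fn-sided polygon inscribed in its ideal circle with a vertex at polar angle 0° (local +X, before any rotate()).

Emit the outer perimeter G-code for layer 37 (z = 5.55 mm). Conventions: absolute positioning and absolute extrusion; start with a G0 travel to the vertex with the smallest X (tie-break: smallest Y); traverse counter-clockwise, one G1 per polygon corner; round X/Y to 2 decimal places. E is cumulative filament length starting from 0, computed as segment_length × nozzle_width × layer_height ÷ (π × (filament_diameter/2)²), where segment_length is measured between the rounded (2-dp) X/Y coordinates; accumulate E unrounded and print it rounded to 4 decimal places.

At z = 5.55 mm: the cube (footprint 10×25.5) is included at this height; the cylinder at (1.5, -2.5) is not intersected at this z (z outside [12.5, 24]); the cube at (-3, 10.5) does not reach this height (z outside [10.5, 31]); the cube at (13, 9.5) is not intersected at this z (z outside [6, 11]); Merging all regions: only the 10×25.5 cube is present, so the union is just that shape — 1 connected region; the r=4 cylinder at (10, 3) gives a regular 32-gon of circumradius 4 (constant along its height); Subtracting the remaining from the first: starting from the result so far, the r=4 cylinder at (10, 3) partially overlaps it — only the 23.20 mm² overlap (of its 49.94 mm²) is removed, clipping the outline — 1 connected region. The outline is a single polygon with 17 vertices. Extrusion per mm of travel: 0.6 × 0.15 / (π × 0.875²) = 0.037418. Accumulating E over each segment gives final E = 2.6590.

G0 X0.00 Y0.00 Z5.55
G1 X7.38 Y0.00 E0.2761
G1 X7.17 Y0.17 E0.2863
G1 X6.67 Y0.78 E0.3158
G1 X6.30 Y1.47 E0.3451
G1 X6.08 Y2.22 E0.3743
G1 X6.00 Y3.00 E0.4036
G1 X6.08 Y3.78 E0.4330
G1 X6.30 Y4.53 E0.4622
G1 X6.67 Y5.22 E0.4915
G1 X7.17 Y5.83 E0.5210
G1 X7.78 Y6.33 E0.5506
G1 X8.47 Y6.70 E0.5798
G1 X9.22 Y6.92 E0.6091
G1 X10.00 Y7.00 E0.6384
G1 X10.00 Y25.50 E1.3307
G1 X0.00 Y25.50 E1.7048
G1 X0.00 Y0.00 E2.6590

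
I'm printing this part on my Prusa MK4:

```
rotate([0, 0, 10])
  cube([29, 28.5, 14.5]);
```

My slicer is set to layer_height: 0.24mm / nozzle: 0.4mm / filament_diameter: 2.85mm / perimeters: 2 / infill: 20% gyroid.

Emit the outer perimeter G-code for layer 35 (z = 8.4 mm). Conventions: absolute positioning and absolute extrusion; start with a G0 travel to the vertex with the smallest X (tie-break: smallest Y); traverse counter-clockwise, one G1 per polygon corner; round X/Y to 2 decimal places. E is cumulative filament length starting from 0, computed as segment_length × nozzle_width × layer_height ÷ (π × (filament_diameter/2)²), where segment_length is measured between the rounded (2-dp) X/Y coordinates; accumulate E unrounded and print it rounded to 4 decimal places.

G0 X-4.95 Y28.07 Z8.40
G1 X0.00 Y0.00 E0.4289
G1 X28.56 Y5.04 E0.8654
G1 X23.61 Y33.10 E1.2941
G1 X-4.95 Y28.07 E1.7305

At z = 8.4 mm: the cube is present — its section is the full 29×28.5 rectangle; (rotated 10° about Z; rotation is an isometry so areas/perimeters/island counts are preserved). The outline is a single polygon with 4 vertices. Extrusion per mm of travel: 0.4 × 0.24 / (π × 1.425²) = 0.015048. Accumulating E over each segment gives final E = 1.7305.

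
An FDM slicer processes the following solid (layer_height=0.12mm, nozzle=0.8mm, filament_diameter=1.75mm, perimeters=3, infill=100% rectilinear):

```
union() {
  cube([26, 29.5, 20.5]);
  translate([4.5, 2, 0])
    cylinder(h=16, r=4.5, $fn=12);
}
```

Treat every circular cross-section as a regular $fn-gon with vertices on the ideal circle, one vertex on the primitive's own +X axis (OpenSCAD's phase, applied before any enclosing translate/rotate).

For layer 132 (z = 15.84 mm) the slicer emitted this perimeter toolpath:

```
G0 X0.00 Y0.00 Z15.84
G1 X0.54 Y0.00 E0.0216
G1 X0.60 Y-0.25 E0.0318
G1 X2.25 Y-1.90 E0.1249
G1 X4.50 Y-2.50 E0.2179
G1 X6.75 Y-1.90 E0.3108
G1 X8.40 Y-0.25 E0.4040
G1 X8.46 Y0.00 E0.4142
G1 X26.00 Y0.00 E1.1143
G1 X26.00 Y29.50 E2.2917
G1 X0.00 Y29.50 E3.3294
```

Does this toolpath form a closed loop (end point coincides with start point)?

Start point (G0): (0.00, 0.00). End point (last G1): the path does not return to the start — open.

no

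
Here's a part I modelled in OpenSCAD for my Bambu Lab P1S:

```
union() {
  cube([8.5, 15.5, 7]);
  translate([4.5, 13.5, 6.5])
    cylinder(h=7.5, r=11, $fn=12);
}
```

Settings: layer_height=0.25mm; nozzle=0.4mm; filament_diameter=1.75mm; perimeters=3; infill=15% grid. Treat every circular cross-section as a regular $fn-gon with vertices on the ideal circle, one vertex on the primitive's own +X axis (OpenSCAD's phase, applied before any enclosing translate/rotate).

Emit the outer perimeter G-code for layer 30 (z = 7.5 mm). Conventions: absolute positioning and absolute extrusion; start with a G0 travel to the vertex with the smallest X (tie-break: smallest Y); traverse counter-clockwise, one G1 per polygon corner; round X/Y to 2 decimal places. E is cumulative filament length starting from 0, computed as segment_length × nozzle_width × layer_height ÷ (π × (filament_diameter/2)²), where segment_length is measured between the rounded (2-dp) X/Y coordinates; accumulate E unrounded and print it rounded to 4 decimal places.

G0 X-6.50 Y13.50 Z7.50
G1 X-5.03 Y8.00 E0.2367
G1 X-1.00 Y3.97 E0.4736
G1 X4.50 Y2.50 E0.7103
G1 X10.00 Y3.97 E0.9470
G1 X14.03 Y8.00 E1.1840
G1 X15.50 Y13.50 E1.4207
G1 X14.03 Y19.00 E1.6573
G1 X10.00 Y23.03 E1.8943
G1 X4.50 Y24.50 E2.1310
G1 X-1.00 Y23.03 E2.3677
G1 X-5.03 Y19.00 E2.6046
G1 X-6.50 Y13.50 E2.8413

At z = 7.5 mm: the cube does not reach this height (z outside [0, 7]); the cylinder at (4.5, 13.5): section is a regular 12-gon, circumradius r=11; Merging all regions: only the r=11 cylinder at (4.5, 13.5) is present, so the union is just that shape — 1 connected region. The outline is a single polygon with 12 vertices. Extrusion per mm of travel: 0.4 × 0.25 / (π × 0.875²) = 0.041575. Accumulating E over each segment gives final E = 2.8413.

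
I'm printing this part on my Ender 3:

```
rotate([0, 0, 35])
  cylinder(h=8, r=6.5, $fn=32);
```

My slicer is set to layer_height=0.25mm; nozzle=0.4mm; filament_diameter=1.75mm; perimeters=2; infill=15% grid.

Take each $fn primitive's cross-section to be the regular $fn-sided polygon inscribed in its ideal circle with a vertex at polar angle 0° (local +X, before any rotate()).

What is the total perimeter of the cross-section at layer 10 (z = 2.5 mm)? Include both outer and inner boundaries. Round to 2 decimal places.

40.78 mm

At z = 2.5 mm: the cylinder: section is a regular 32-gon, circumradius r=6.5 (perimeter = 2·32·6.500·sin(180°/32) = 40.78 mm); (rotated 35° about Z; rotation is an isometry so areas/perimeters/island counts are preserved). Overall, the cross-section is a single solid region. Total boundary length (outer) = 40.78 mm.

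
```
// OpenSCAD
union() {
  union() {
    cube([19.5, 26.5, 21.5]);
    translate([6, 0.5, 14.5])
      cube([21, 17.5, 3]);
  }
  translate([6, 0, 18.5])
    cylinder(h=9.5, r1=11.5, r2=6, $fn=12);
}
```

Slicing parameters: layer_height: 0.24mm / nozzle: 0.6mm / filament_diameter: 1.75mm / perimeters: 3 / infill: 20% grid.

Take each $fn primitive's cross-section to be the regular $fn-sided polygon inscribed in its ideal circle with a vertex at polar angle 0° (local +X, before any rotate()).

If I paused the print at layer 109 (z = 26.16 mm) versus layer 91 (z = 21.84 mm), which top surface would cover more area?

layer 91 (z = 21.84 mm)

Layer 109 (z = 26.16): the cube is not intersected at this z (z outside [0, 21.5]); the cube at (6, 0.5) does not reach this height (z outside [14.5, 17.5]); Taking the union: nothing is present at this height; the cone at (6, 0) (r1=11.5→r2=6) has section circumradius 7.065 here — a regular 12-gon (area = (12/2)·7.065²·sin(360°/12) = 149.75 mm²); Combining (union): only the cone at (6, 0) is present, so the union is just that shape — area = 149.75 mm². So its area = 149.75 mm². Layer 91 (z = 21.84): the cube is not intersected at this z (z outside [0, 21.5]); the cube at (6, 0.5) is not intersected at this z (z outside [14.5, 17.5]); Merging all regions: nothing is present at this height; the cone at (6, 0) contributes a regular 12-gon of circumradius 9.566 (interpolated between r1=11.5 and r2=6 at t=0.352) (area = (12/2)·9.566²·sin(360°/12) = 274.54 mm²); Combining (union): only the cone at (6, 0) is present, so the union is just that shape — area = 274.54 mm². So its area = 274.54 mm². Layer 91 is larger (274.54 vs 149.75 mm²).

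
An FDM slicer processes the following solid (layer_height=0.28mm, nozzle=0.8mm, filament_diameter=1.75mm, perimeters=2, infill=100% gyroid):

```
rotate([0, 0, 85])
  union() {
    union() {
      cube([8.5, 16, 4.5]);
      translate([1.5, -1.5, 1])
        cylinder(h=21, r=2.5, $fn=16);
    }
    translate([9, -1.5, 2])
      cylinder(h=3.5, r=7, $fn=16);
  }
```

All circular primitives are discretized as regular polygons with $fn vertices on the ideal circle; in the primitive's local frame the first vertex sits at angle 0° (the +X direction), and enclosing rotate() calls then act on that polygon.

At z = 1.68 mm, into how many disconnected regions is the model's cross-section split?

1

At z = 1.68 mm: the 8.5×16 cube contributes its full rectangle; the cylinder at (1.5, -1.5): section is a regular 16-gon, circumradius r=2.5; Merging all regions: the regions partially overlap (shared area 2.53 mm²), so overlapping operands fuse into one piece — 1 connected region; the cylinder at (9, -1.5) is not intersected at this z (z outside [2, 5.5]); Combining (union): only the result so far is present, so the union is just that shape — 1 connected region; (rotated 85° about Z; rotation is an isometry so areas/perimeters/island counts are preserved). The result has 1 disconnected region.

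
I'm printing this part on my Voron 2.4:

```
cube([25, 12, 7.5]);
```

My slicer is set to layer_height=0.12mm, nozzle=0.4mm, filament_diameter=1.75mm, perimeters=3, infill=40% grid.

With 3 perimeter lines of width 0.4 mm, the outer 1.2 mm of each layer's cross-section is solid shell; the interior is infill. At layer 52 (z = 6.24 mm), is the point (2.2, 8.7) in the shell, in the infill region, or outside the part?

infill

At z = 6.24 mm: the cube (footprint 25×12) is included at this height. Overall, the cross-section is a single solid region. The nearest boundary edge runs (0.00, 12.00)→(0.00, 0.00); distance from the point to it = 2.20 mm. The point is inside the cross-section and 2.20 mm from the nearest boundary — more than the 1.2 mm shell width (3 × 0.4), so it's in the infill interior.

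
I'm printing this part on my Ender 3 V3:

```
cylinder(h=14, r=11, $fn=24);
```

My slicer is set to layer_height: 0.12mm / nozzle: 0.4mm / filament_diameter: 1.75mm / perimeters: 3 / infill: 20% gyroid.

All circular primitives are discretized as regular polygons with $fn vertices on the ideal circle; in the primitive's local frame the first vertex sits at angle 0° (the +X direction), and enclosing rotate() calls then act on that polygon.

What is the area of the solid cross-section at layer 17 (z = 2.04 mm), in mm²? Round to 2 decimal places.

At z = 2.04 mm: the r=11 cylinder gives a regular 24-gon of circumradius 11 (constant along its height) (area = (24/2)·11.000²·sin(360°/24) = 375.81 mm²). Overall, the cross-section is a single solid region. Net area = 375.81 mm².

375.81 mm²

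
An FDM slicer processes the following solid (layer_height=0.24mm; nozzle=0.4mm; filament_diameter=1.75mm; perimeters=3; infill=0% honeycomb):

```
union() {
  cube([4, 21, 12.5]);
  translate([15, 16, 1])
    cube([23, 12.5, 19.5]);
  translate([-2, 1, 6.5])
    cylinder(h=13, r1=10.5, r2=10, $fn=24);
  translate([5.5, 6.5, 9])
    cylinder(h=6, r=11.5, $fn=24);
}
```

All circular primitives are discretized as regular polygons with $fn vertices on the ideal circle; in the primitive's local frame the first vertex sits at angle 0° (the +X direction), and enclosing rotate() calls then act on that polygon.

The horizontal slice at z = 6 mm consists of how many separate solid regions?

2

At z = 6 mm: the cube is present — its section is the full 4×21 rectangle; the 23×12.5 cube at (15, 16) contributes its full rectangle; the cone at (-2, 1) does not reach this height (z outside [6.5, 19.5]); the cylinder at (5.5, 6.5) is not intersected at this z (z outside [9, 15]); Combining (union): the 2 present regions are separate (no shared area or edge), so areas and boundary lengths simply add and each stays a separate island — 2 connected regions. The result has 2 disconnected regions.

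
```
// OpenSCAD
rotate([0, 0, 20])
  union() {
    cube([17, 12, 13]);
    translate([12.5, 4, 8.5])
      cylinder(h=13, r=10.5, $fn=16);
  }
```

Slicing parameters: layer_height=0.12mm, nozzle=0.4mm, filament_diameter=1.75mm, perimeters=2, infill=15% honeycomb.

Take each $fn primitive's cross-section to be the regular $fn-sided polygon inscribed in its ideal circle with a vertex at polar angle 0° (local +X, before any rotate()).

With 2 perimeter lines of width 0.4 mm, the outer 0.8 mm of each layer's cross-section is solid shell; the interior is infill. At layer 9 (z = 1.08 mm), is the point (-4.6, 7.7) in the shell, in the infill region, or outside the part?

outside

At z = 1.08 mm: the 17×12 cube contributes its full rectangle; the cylinder at (12.5, 4) does not reach this height (z outside [8.5, 21.5]); Merging all regions: only the 17×12 cube is present, so the union is just that shape — 1 connected region; (whole slice rotated 20° about Z — lengths, areas and connectivity unchanged). Overall, the cross-section is a single solid region. Undo the 20° rotation: the query point maps to (-1.689, 8.809) in the un-rotated model frame. The nearest boundary edge runs (0.00, 12.00)→(0.00, 0.00); distance from the point to it = 1.69 mm. The point is not inside any of the regions above, so it lies outside the cross-section (1.69 mm from the nearest boundary).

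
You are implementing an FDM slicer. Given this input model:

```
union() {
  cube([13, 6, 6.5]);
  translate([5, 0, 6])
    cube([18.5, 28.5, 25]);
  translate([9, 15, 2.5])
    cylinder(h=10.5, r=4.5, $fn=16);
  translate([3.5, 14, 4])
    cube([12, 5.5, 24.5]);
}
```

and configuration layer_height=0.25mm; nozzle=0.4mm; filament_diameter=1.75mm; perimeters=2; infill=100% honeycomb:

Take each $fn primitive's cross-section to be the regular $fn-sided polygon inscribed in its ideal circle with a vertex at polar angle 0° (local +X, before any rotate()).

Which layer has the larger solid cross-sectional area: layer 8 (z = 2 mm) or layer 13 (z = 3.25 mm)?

Layer 8 (z = 2): the cube is present — its section is the full 13×6 rectangle (area 78.00 mm²); the cube at (5, 0) does not reach this height (z outside [6, 31]); the cylinder at (9, 15) is not intersected at this z (z outside [2.5, 13]); the cube at (3.5, 14) does not reach this height (z outside [4, 28.5]); Combining (union): only the 13×6 cube is present, so the union is just that shape — area = 78.00 mm². So its area = 78.00 mm². Layer 13 (z = 3.25): the cube (footprint 13×6) is included at this height (area 78.00 mm²); the cube at (5, 0) is absent (z outside [6, 31]); the r=4.5 cylinder at (9, 15) contributes a regular 16-gon of circumradius 4.5 (area = (16/2)·4.500²·sin(360°/16) = 61.99 mm²); the cube at (3.5, 14) is not intersected at this z (z outside [4, 28.5]); Merging all regions: the 2 present regions are separate (no shared area or edge), so areas and boundary lengths simply add and each stays a separate island — area = 139.99 mm². So its area = 139.99 mm². Layer 13 is larger (139.99 vs 78.00 mm²).

layer 13 (z = 3.25 mm)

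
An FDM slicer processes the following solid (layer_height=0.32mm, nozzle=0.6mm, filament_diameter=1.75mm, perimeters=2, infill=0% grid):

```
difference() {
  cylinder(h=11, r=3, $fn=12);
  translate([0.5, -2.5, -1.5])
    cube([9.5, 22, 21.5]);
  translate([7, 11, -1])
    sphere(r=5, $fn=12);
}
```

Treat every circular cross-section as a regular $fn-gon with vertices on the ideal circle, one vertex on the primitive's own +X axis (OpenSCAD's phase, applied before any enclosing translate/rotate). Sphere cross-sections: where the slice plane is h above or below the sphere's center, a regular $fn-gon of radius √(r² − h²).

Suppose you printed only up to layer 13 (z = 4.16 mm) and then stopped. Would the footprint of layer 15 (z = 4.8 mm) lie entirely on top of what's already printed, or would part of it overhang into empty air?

Compare the two slices. At z = 4.16: the r=3 cylinder contributes a regular 12-gon of circumradius 3 (area = (12/2)·3.000²·sin(360°/12) = 27.00 mm²); the 9.5×22 cube at (0.5, -2.5) contributes its full rectangle (area 209.00 mm²); the sphere at (7, 11) is absent (|z−center|=5.160 > r=5); After the difference (first − rest): starting from the r=3 cylinder (27.00 mm²), the 9.5×22 cube at (0.5, -2.5) partially overlaps it — only the 10.33 mm² overlap (of its 209.00 mm²) is removed, clipping the outline — area = 16.67 mm². At z = 4.8: the r=3 cylinder contributes a regular 12-gon of circumradius 3 (area = (12/2)·3.000²·sin(360°/12) = 27.00 mm²); the cube at (0.5, -2.5) is present — its section is the full 9.5×22 rectangle (area 209.00 mm²); the sphere at (7, 11) does not reach this height (|z−center|=5.800 > r=5); Subtracting the remaining from the first: starting from the r=3 cylinder (27.00 mm²), the 9.5×22 cube at (0.5, -2.5) partially overlaps it — only the 10.33 mm² overlap (of its 209.00 mm²) is removed, clipping the outline — area = 16.67 mm². Checking containment: the cross-section at z = 4.8 is a subset of the cross-section at z = 4.16.

entirely on top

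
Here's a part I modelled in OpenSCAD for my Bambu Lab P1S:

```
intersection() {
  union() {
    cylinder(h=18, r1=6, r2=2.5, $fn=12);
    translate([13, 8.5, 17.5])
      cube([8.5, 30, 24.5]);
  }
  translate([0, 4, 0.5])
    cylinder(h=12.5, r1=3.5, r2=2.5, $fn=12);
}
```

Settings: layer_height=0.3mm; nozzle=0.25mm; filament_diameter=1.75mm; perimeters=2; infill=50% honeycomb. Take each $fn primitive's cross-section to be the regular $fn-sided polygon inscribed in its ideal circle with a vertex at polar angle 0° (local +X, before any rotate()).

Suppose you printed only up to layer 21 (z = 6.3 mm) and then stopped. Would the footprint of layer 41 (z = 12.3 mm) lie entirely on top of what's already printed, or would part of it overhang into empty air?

Compare the two slices. At z = 6.3: the cone: at t=0.350 of its height the radius interpolates to r₁+(r₂−r₁)t = 4.775, giving a regular 12-gon of that circumradius (area = (12/2)·4.775²·sin(360°/12) = 68.40 mm²); the cube at (13, 8.5) is not intersected at this z (z outside [17.5, 42]); Combining (union): only the cone is present, so the union is just that shape — area = 68.40 mm²; the cone at (0, 4) (r1=3.5→r2=2.5) has section circumradius 3.036 here — a regular 12-gon (area = (12/2)·3.036²·sin(360°/12) = 27.65 mm²); Keeping only the common overlap: the cone at (0, 4) partially overlaps the result so far; clipping to the common part keeps 15.81 mm² — area = 15.81 mm². At z = 12.3: the cone contributes a regular 12-gon of circumradius 3.608 (interpolated between r1=6 and r2=2.5 at t=0.683) (area = (12/2)·3.608²·sin(360°/12) = 39.06 mm²); the cube at (13, 8.5) is absent (z outside [17.5, 42]); Taking the union: only the cone is present, so the union is just that shape — area = 39.06 mm²; the cone at (0, 4) contributes a regular 12-gon of circumradius 2.556 (interpolated between r1=3.5 and r2=2.5 at t=0.944) (area = (12/2)·2.556²·sin(360°/12) = 19.60 mm²); Keeping only the common overlap: the cone at (0, 4) partially overlaps the result so far; clipping to the common part keeps 6.19 mm² — area = 6.19 mm². Checking containment: the cross-section at z = 12.3 is a subset of the cross-section at z = 6.3.

entirely on top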